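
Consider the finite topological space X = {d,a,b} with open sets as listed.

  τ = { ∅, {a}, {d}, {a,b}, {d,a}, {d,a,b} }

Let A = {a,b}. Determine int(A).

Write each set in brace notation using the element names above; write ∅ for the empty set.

{a,b}

interior: largest open inside A is {a,b} (from ∅, {a}, {a,b})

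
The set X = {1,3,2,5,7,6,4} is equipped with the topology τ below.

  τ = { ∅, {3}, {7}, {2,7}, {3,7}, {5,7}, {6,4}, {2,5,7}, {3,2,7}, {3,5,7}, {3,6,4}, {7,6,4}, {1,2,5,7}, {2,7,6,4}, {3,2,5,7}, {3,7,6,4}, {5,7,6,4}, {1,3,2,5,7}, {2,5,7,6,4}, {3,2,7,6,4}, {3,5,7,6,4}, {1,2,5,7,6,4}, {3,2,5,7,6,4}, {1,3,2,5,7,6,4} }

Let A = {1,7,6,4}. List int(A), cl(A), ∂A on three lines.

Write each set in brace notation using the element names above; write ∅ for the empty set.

int(A) = {7,6,4}
cl(A)  = {1,2,5,7,6,4}
∂A     = {1,2,5}

interior: largest open inside A is {7,6,4} (from ∅, {7}, {6,4}, {7,6,4})
cl via duality: int({3,2,5}) = {3}, so X∖{3} = {1,2,5,7,6,4}
cl∖int = {1,2,5}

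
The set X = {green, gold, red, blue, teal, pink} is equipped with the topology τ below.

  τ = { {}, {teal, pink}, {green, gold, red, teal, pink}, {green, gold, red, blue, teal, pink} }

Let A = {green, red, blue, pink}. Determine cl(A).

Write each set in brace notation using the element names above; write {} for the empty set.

{green, gold, red, blue, teal, pink}

closure: X∖int(X∖A) = X∖{} = {green, gold, red, blue, teal, pink}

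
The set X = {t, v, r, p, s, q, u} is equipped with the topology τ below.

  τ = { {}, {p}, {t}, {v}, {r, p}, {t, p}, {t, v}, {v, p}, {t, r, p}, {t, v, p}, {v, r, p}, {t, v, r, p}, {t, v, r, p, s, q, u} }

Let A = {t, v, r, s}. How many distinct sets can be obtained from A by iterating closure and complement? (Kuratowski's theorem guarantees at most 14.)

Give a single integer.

X∖A={p, q, u}, int(X∖A)={p}, hence cl(A)={t, v, r, s, q, u}
Orbit (k=closure, c=complement):
  1. A     = {t, v, r, s}
  2. kA    = {t, v, r, s, q, u}
  3. cA    = {p, q, u}
  4. ckA   = {p}
  5. kcA   = {r, p, s, q, u}
  6. ckcA  = {t, v}
  7. kckcA = {t, v, s, q, u}
  8. ckckcA = {r, p}
(closed under both — stop)

8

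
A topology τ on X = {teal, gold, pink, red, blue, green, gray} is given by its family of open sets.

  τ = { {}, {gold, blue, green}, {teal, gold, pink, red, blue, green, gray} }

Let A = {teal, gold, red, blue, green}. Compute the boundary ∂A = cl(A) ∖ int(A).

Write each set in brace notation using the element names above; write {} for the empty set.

{teal, pink, red, gray}

interior: largest open inside A is {gold, blue, green} (from {}, {gold, blue, green})
cl via duality: int({pink, gray}) = {}, so X∖{} = {teal, gold, pink, red, blue, green, gray}
cl∖int = {teal, pink, red, gray}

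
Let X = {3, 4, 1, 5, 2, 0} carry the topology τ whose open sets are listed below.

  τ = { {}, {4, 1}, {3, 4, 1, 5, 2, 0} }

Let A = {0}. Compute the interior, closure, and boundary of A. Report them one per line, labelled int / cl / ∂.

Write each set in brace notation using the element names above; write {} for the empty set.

int(A) = {}
cl(A)  = {3, 5, 2, 0}
∂A     = {3, 5, 2, 0}

open subsets of A: {}; so int(A) = {}
closure: X∖int(X∖A) = X∖{4, 1} = {3, 5, 2, 0}
∂A = {3, 5, 2, 0} minus {} = {3, 5, 2, 0}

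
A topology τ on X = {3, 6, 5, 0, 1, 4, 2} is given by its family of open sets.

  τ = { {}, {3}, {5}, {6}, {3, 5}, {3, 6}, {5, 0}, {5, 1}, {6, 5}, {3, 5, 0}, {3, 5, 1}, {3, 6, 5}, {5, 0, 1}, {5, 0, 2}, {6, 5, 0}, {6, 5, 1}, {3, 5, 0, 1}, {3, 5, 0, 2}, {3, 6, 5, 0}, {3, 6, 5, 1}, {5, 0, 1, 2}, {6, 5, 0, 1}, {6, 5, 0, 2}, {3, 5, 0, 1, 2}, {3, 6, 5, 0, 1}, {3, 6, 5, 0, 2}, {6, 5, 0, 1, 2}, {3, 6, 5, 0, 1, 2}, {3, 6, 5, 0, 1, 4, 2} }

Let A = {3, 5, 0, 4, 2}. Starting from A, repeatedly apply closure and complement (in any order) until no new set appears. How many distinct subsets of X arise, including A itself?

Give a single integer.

8

complement {6, 1}; its interior {6}; cl(A) = X∖{6} = {3, 5, 0, 1, 4, 2}
With k = closure, c = complement:
  1. A     = {3, 5, 0, 4, 2}
  2. kA    = {3, 5, 0, 1, 4, 2}
  3. cA    = {6, 1}
  4. ckA   = {6}
  5. kcA   = {6, 1, 4}
  6. kckA  = {6, 4}
  7. ckcA  = {3, 5, 0, 2}
  8. ckckA = {3, 5, 0, 1, 2}
k, c of each give nothing new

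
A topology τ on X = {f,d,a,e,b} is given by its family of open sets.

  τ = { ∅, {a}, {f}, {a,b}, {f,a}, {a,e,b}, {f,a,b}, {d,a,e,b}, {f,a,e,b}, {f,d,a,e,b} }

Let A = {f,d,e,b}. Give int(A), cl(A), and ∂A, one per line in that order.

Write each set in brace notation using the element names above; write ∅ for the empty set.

int(A) = {f}
cl(A)  = {f,d,e,b}
∂A     = {d,e,b}

opens ⊆ A: ∅, {f}; union → int = {f}
complement {a}; its interior {a}; cl(A) = X∖{a} = {f,d,e,b}
boundary = {f,d,e,b} ∖ {f} = {d,e,b}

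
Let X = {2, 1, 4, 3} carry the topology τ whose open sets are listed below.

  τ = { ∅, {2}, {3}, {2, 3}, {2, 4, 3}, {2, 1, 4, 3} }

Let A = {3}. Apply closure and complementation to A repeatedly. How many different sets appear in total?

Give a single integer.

4

closure: X∖int(X∖A) = X∖{2} = {1, 4, 3}
Let k=closure and c=complement:
  1. A     = {3}
  2. kA    = {1, 4, 3}
  3. cA    = {2, 1, 4}
  4. ckA   = {2}
— saturated at 4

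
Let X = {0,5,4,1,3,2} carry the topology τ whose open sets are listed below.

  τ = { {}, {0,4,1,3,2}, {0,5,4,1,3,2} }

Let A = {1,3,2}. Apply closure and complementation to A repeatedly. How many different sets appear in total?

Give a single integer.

cl via duality: int({0,5,4}) = {}, so X∖{} = {0,5,4,1,3,2}
Write k for closure, c for complement:
  1. A     = {1,3,2}
  2. kA    = {0,5,4,1,3,2}
  3. cA    = {0,5,4}
  4. ckA   = {}
applying k or c yields no new set

4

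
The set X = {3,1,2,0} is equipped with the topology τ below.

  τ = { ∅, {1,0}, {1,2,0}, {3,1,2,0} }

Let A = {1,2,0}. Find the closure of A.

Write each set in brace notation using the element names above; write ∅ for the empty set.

closure: X∖int(X∖A) = X∖∅ = {3,1,2,0}

{3,1,2,0}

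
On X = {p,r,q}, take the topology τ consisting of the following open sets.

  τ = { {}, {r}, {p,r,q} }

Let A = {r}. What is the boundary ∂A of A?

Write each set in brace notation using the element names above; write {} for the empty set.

opens ⊆ A: {}, {r}; union → int = {r}
complement {p,q}; its interior {}; cl(A) = X∖{} = {p,r,q}
boundary = {p,r,q} ∖ {r} = {p,q}

{p,q}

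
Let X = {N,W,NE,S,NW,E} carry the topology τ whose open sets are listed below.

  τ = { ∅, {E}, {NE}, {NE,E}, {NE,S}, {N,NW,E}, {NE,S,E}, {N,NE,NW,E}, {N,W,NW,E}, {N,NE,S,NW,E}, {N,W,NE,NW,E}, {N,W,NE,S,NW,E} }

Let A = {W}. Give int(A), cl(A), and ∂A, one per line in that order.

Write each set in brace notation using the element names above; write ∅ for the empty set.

int(A) = ∅
cl(A)  = {W}
∂A     = {W}

interior: largest open inside A is ∅ (from ∅)
cl via duality: int({N,NE,S,NW,E}) = {N,NE,S,NW,E}, so X∖{N,NE,S,NW,E} = {W}
cl∖int = {W}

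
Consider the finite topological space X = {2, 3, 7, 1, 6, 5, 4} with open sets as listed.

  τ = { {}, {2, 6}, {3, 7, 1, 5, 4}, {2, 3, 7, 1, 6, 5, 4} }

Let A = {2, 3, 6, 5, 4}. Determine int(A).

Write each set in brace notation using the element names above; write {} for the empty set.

{2, 6}

open subsets of A: {}, {2, 6}; so int(A) = {2, 6}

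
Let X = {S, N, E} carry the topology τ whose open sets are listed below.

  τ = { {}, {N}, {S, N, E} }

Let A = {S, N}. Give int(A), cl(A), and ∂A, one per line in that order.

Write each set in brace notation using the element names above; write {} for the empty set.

int(A) = {N}
cl(A)  = {S, N, E}
∂A     = {S, E}

open subsets of A: {}, {N}; so int(A) = {N}
closure: X∖int(X∖A) = X∖{} = {S, N, E}
∂A = {S, N, E} minus {N} = {S, E}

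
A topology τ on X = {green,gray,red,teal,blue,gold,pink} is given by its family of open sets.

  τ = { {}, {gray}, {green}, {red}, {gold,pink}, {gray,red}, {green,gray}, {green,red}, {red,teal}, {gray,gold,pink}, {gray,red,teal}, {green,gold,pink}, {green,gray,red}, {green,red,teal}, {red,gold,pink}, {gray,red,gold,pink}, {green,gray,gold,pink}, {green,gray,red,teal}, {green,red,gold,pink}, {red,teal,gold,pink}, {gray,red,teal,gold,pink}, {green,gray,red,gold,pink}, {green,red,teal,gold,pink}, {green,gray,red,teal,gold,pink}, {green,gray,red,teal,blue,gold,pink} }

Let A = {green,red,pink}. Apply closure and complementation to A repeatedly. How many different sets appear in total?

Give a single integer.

closure: X∖int(X∖A) = X∖{gray} = {green,red,teal,blue,gold,pink}
Let k=closure and c=complement:
  1. A     = {green,red,pink}
  2. kA    = {green,red,teal,blue,gold,pink}
  3. cA    = {gray,teal,blue,gold}
  4. ckA   = {gray}
  5. kcA   = {gray,teal,blue,gold,pink}
  6. kckA  = {gray,blue}
  7. ckcA  = {green,red}
  8. ckckA = {green,red,teal,gold,pink}
  9. kckcA = {green,red,teal,blue}
  10. ckckcA = {gray,gold,pink}
  11. kckckcA = {gray,blue,gold,pink}
  12. ckckckcA = {green,red,teal}
— saturated at 12

12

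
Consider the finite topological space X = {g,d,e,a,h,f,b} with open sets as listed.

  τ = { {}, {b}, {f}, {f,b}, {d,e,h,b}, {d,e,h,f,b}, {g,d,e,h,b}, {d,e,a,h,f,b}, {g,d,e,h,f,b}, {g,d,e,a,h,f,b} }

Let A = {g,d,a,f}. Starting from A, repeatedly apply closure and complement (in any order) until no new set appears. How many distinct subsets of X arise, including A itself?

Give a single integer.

cl via duality: int({e,h,b}) = {b}, so X∖{b} = {g,d,e,a,h,f}
Write k for closure, c for complement:
  1. A     = {g,d,a,f}
  2. kA    = {g,d,e,a,h,f}
  3. cA    = {e,h,b}
  4. ckA   = {b}
  5. kcA   = {g,d,e,a,h,b}
  6. ckcA  = {f}
  7. kckcA = {a,f}
  8. ckckcA = {g,d,e,h,b}
applying k or c yields no new set

8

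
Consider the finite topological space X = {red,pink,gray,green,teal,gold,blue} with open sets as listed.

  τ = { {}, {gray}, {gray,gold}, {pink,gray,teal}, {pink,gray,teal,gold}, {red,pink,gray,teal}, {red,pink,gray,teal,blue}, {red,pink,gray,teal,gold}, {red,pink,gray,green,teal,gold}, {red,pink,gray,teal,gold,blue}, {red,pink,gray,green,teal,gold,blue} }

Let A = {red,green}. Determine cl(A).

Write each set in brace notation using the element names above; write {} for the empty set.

cl via duality: int({pink,gray,teal,gold,blue}) = {pink,gray,teal,gold}, so X∖{pink,gray,teal,gold} = {red,green,blue}

{red,green,blue}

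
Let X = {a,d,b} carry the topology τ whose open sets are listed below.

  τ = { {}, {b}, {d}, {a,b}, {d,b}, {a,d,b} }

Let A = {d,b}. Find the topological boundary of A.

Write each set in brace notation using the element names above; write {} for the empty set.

{a}

interior: largest open inside A is {d,b} (from {}, {d}, {b}, {d,b})
cl via duality: int({a}) = {}, so X∖{} = {a,d,b}
cl∖int = {a}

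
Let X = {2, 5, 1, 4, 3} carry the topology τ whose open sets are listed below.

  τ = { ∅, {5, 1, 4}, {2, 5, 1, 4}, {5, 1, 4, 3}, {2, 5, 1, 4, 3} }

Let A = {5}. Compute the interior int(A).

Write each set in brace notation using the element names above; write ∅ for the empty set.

U open, U⊆A: ∅. int(A) = ⋃ = ∅

∅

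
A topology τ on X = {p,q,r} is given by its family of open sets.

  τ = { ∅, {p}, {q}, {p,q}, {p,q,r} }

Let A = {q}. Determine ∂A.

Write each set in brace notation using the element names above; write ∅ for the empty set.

{r}

opens ⊆ A: ∅, {q}; union → int = {q}
complement {p,r}; its interior {p}; cl(A) = X∖{p} = {q,r}
boundary = {q,r} ∖ {q} = {r}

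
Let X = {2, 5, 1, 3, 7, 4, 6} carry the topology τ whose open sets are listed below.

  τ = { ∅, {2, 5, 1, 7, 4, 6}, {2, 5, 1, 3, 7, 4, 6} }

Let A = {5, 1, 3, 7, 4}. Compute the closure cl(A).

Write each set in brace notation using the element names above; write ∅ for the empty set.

cl via duality: int({2, 6}) = ∅, so X∖∅ = {2, 5, 1, 3, 7, 4, 6}

{2, 5, 1, 3, 7, 4, 6}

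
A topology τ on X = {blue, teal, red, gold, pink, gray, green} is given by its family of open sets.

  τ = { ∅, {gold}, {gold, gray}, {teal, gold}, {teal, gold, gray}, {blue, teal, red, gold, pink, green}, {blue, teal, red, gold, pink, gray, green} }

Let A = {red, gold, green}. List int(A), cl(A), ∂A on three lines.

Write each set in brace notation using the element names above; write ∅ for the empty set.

opens ⊆ A: ∅, {gold}; union → int = {gold}
complement {blue, teal, pink, gray}; its interior ∅; cl(A) = X∖∅ = {blue, teal, red, gold, pink, gray, green}
boundary = {blue, teal, red, gold, pink, gray, green} ∖ {gold} = {blue, teal, red, pink, gray, green}

int(A) = {gold}
cl(A)  = {blue, teal, red, gold, pink, gray, green}
∂A     = {blue, teal, red, pink, gray, green}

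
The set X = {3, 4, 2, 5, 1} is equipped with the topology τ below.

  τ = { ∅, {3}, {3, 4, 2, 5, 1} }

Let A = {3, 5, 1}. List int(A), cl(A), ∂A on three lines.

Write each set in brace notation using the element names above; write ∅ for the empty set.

int(A) = {3}
cl(A)  = {3, 4, 2, 5, 1}
∂A     = {4, 2, 5, 1}

U open, U⊆A: ∅, {3}. int(A) = ⋃ = {3}
X∖A={4, 2}, int(X∖A)=∅, hence cl(A)={3, 4, 2, 5, 1}
∂A: remove int from cl → {4, 2, 5, 1}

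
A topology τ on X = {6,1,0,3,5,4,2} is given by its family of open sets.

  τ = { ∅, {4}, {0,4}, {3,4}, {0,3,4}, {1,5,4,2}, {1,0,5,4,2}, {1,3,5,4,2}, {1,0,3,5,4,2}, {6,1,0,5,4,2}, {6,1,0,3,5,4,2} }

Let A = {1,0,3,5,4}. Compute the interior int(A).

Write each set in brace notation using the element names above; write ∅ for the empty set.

open subsets of A: ∅, {4}, {3,4}, {0,4}, {0,3,4}; so int(A) = {0,3,4}

{0,3,4}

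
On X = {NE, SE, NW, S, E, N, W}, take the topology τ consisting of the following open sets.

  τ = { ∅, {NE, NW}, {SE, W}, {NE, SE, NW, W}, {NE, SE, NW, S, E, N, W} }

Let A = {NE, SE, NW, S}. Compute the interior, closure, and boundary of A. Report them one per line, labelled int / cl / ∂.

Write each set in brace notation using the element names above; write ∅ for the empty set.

open subsets of A: ∅, {NE, NW}; so int(A) = {NE, NW}
closure: X∖int(X∖A) = X∖∅ = {NE, SE, NW, S, E, N, W}
∂A = {NE, SE, NW, S, E, N, W} minus {NE, NW} = {SE, S, E, N, W}

int(A) = {NE, NW}
cl(A)  = {NE, SE, NW, S, E, N, W}
∂A     = {SE, S, E, N, W}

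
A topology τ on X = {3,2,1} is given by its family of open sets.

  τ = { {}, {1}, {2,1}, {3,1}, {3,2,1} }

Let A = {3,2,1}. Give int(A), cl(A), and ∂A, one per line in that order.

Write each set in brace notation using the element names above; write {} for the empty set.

int(A) = {3,2,1}
cl(A)  = {3,2,1}
∂A     = {}

interior: largest open inside A is {3,2,1} (from {}, {1}, {2,1}, {3,1}, {3,2,1})
cl via duality: int({}) = {}, so X∖{} = {3,2,1}
cl∖int = {}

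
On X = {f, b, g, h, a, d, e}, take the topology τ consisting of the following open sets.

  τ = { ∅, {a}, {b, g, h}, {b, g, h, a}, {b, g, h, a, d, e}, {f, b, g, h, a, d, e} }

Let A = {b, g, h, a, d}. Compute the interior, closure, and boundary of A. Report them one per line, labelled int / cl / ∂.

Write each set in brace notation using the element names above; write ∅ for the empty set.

U open, U⊆A: ∅, {a}, {b, g, h}, {b, g, h, a}. int(A) = ⋃ = {b, g, h, a}
X∖A={f, e}, int(X∖A)=∅, hence cl(A)={f, b, g, h, a, d, e}
∂A: remove int from cl → {f, d, e}

int(A) = {b, g, h, a}
cl(A)  = {f, b, g, h, a, d, e}
∂A     = {f, d, e}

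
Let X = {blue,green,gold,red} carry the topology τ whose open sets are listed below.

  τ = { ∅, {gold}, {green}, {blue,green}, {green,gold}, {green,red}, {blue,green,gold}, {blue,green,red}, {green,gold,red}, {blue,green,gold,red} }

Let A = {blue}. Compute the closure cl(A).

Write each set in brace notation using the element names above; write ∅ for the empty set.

X∖A={green,gold,red}, int(X∖A)={green,gold,red}, hence cl(A)={blue}

{blue}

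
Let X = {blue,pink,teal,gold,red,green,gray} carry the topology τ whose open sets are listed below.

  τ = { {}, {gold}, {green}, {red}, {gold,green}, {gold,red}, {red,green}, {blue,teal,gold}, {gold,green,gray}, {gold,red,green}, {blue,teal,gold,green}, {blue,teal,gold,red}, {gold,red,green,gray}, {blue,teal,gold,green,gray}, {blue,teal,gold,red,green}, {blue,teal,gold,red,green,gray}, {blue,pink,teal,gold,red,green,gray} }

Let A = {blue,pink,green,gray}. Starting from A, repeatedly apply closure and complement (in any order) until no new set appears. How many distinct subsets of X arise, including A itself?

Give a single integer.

8

complement {teal,gold,red}; its interior {gold,red}; cl(A) = X∖{gold,red} = {blue,pink,teal,green,gray}
With k = closure, c = complement:
  1. A     = {blue,pink,green,gray}
  2. kA    = {blue,pink,teal,green,gray}
  3. cA    = {teal,gold,red}
  4. ckA   = {gold,red}
  5. kcA   = {blue,pink,teal,gold,red,gray}
  6. ckcA  = {green}
  7. kckcA = {pink,green,gray}
  8. ckckcA = {blue,teal,gold,red}
k, c of each give nothing new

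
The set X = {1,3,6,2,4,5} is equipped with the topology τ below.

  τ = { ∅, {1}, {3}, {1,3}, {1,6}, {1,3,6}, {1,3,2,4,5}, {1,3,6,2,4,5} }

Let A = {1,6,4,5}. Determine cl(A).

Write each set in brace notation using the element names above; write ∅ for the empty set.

{1,6,2,4,5}

X∖A={3,2}, int(X∖A)={3}, hence cl(A)={1,6,2,4,5}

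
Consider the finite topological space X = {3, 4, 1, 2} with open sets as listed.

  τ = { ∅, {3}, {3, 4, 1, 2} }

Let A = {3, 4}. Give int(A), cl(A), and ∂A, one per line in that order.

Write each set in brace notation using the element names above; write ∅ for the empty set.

int(A) = {3}
cl(A)  = {3, 4, 1, 2}
∂A     = {4, 1, 2}

interior: largest open inside A is {3} (from ∅, {3})
cl via duality: int({1, 2}) = ∅, so X∖∅ = {3, 4, 1, 2}
cl∖int = {4, 1, 2}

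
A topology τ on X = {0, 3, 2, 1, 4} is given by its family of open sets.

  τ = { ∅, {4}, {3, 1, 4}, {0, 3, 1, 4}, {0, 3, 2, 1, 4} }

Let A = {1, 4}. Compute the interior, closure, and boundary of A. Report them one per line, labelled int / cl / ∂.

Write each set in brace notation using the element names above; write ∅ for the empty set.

int(A) = {4}
cl(A)  = {0, 3, 2, 1, 4}
∂A     = {0, 3, 2, 1}

open subsets of A: ∅, {4}; so int(A) = {4}
closure: X∖int(X∖A) = X∖∅ = {0, 3, 2, 1, 4}
∂A = {0, 3, 2, 1, 4} minus {4} = {0, 3, 2, 1}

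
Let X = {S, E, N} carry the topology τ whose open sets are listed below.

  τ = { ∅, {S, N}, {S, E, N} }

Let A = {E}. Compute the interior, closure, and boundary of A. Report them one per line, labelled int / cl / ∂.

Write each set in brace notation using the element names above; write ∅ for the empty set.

int(A) = ∅
cl(A)  = {E}
∂A     = {E}

open subsets of A: ∅; so int(A) = ∅
closure: X∖int(X∖A) = X∖{S, N} = {E}
∂A = {E} minus ∅ = {E}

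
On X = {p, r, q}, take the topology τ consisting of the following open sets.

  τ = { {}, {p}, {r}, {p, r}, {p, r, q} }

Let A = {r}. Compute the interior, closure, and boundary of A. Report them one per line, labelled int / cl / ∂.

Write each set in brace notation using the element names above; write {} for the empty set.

int(A) = {r}
cl(A)  = {r, q}
∂A     = {q}

open subsets of A: {}, {r}; so int(A) = {r}
closure: X∖int(X∖A) = X∖{p} = {r, q}
∂A = {r, q} minus {r} = {q}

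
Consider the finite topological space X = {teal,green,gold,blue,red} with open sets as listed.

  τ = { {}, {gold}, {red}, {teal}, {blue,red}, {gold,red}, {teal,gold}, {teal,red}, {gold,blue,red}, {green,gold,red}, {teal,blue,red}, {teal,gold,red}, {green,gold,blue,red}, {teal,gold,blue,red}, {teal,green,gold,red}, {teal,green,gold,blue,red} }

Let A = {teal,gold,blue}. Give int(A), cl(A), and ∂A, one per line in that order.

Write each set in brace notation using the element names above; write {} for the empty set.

int(A) = {teal,gold}
cl(A)  = {teal,green,gold,blue}
∂A     = {green,blue}

opens ⊆ A: {}, {gold}, {teal}, {teal,gold}; union → int = {teal,gold}
complement {green,red}; its interior {red}; cl(A) = X∖{red} = {teal,green,gold,blue}
boundary = {teal,green,gold,blue} ∖ {teal,gold} = {green,blue}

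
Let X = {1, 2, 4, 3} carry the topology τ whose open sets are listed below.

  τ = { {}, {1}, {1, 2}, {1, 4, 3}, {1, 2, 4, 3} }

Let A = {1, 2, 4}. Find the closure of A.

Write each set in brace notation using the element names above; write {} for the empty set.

{1, 2, 4, 3}

complement {3}; its interior {}; cl(A) = X∖{} = {1, 2, 4, 3}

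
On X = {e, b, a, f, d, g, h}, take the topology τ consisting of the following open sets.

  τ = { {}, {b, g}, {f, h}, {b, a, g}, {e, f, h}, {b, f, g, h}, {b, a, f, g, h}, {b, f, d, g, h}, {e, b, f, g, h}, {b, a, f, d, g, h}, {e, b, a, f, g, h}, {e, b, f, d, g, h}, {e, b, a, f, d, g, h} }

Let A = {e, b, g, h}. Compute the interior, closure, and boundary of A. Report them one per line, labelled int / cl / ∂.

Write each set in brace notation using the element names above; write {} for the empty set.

opens ⊆ A: {}, {b, g}; union → int = {b, g}
complement {a, f, d}; its interior {}; cl(A) = X∖{} = {e, b, a, f, d, g, h}
boundary = {e, b, a, f, d, g, h} ∖ {b, g} = {e, a, f, d, h}

int(A) = {b, g}
cl(A)  = {e, b, a, f, d, g, h}
∂A     = {e, a, f, d, h}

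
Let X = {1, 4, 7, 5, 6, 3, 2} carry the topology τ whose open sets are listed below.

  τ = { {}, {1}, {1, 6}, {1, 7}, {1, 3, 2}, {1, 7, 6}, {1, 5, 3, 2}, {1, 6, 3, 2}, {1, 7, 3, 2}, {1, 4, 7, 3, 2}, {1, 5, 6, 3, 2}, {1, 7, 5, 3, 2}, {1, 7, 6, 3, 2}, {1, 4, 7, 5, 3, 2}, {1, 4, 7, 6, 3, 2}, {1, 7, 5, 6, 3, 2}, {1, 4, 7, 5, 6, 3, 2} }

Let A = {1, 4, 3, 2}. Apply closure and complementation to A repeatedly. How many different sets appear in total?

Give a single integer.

6

cl via duality: int({7, 5, 6}) = {}, so X∖{} = {1, 4, 7, 5, 6, 3, 2}
Write k for closure, c for complement:
  1. A     = {1, 4, 3, 2}
  2. kA    = {1, 4, 7, 5, 6, 3, 2}
  3. cA    = {7, 5, 6}
  4. ckA   = {}
  5. kcA   = {4, 7, 5, 6}
  6. ckcA  = {1, 3, 2}
applying k or c yields no new set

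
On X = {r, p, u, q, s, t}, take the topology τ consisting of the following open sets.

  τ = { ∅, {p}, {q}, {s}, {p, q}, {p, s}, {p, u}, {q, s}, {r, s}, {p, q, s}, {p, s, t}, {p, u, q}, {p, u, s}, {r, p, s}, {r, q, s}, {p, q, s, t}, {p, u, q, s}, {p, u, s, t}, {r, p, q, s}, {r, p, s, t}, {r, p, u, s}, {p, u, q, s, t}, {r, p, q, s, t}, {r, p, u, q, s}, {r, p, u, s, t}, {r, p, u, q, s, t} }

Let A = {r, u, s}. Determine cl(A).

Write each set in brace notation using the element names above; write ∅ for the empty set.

cl via duality: int({p, q, t}) = {p, q}, so X∖{p, q} = {r, u, s, t}

{r, u, s, t}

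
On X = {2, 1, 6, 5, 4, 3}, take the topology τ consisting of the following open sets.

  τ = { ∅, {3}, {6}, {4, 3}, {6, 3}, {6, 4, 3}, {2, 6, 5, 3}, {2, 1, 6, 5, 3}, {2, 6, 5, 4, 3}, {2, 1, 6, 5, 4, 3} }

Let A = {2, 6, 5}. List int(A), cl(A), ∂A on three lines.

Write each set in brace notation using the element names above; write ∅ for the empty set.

U open, U⊆A: ∅, {6}. int(A) = ⋃ = {6}
X∖A={1, 4, 3}, int(X∖A)={4, 3}, hence cl(A)={2, 1, 6, 5}
∂A: remove int from cl → {2, 1, 5}

int(A) = {6}
cl(A)  = {2, 1, 6, 5}
∂A     = {2, 1, 5}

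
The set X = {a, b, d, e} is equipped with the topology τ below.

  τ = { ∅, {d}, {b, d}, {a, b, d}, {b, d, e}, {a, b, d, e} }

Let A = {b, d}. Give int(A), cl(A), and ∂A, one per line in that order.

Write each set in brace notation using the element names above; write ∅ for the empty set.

int(A) = {b, d}
cl(A)  = {a, b, d, e}
∂A     = {a, e}

open subsets of A: ∅, {d}, {b, d}; so int(A) = {b, d}
closure: X∖int(X∖A) = X∖∅ = {a, b, d, e}
∂A = {a, b, d, e} minus {b, d} = {a, e}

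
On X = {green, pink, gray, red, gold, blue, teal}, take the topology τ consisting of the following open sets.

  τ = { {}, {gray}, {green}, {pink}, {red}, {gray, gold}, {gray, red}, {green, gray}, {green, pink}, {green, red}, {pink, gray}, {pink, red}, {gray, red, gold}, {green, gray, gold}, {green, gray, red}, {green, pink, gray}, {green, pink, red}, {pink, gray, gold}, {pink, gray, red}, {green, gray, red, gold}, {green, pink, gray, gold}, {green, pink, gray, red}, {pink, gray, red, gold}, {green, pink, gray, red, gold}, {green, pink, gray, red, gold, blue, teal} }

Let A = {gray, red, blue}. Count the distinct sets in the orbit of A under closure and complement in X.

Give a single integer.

8

cl via duality: int({green, pink, gold, teal}) = {green, pink}, so X∖{green, pink} = {gray, red, gold, blue, teal}
Write k for closure, c for complement:
  1. A     = {gray, red, blue}
  2. kA    = {gray, red, gold, blue, teal}
  3. cA    = {green, pink, gold, teal}
  4. ckA   = {green, pink}
  5. kcA   = {green, pink, gold, blue, teal}
  6. kckA  = {green, pink, blue, teal}
  7. ckcA  = {gray, red}
  8. ckckA = {gray, red, gold}
applying k or c yields no new set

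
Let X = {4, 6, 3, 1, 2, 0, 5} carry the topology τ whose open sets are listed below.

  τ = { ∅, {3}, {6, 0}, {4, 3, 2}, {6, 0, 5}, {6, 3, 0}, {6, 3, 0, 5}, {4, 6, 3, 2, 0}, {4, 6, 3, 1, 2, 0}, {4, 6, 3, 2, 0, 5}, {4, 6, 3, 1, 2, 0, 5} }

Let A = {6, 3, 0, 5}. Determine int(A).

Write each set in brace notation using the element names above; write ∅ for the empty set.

interior: largest open inside A is {6, 3, 0, 5} (from ∅, {3}, {6, 0}, {6, 0, 5}, {6, 3, 0}, {6, 3, 0, 5})

{6, 3, 0, 5}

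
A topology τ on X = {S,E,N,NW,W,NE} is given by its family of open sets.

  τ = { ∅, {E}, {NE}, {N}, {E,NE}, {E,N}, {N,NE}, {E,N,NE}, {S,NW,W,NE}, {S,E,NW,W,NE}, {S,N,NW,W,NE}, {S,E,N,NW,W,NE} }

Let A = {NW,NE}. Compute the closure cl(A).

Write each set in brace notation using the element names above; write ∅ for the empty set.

{S,NW,W,NE}

complement {S,E,N,W}; its interior {E,N}; cl(A) = X∖{E,N} = {S,NW,W,NE}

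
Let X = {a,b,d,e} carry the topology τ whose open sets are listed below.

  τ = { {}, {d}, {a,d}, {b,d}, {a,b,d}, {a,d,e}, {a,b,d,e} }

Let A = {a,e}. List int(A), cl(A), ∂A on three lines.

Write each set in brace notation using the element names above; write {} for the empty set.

U open, U⊆A: {}. int(A) = ⋃ = {}
X∖A={b,d}, int(X∖A)={b,d}, hence cl(A)={a,e}
∂A: remove int from cl → {a,e}

int(A) = {}
cl(A)  = {a,e}
∂A     = {a,e}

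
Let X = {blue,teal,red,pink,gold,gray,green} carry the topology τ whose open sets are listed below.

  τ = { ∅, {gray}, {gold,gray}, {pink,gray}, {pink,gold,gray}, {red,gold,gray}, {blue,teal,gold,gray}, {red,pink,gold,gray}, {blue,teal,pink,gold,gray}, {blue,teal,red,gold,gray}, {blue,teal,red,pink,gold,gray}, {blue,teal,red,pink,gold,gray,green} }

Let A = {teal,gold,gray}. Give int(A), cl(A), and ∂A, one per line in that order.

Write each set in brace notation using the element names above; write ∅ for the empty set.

int(A) = {gold,gray}
cl(A)  = {blue,teal,red,pink,gold,gray,green}
∂A     = {blue,teal,red,pink,green}

open subsets of A: ∅, {gray}, {gold,gray}; so int(A) = {gold,gray}
closure: X∖int(X∖A) = X∖∅ = {blue,teal,red,pink,gold,gray,green}
∂A = {blue,teal,red,pink,gold,gray,green} minus {gold,gray} = {blue,teal,red,pink,green}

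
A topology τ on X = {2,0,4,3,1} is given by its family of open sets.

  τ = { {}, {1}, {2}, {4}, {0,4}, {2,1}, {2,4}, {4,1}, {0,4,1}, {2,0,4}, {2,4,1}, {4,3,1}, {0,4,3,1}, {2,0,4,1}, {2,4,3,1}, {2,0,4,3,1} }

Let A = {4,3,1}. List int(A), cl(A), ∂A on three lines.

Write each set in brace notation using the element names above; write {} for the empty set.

U open, U⊆A: {}, {1}, {4}, {4,1}, {4,3,1}. int(A) = ⋃ = {4,3,1}
X∖A={2,0}, int(X∖A)={2}, hence cl(A)={0,4,3,1}
∂A: remove int from cl → {0}

int(A) = {4,3,1}
cl(A)  = {0,4,3,1}
∂A     = {0}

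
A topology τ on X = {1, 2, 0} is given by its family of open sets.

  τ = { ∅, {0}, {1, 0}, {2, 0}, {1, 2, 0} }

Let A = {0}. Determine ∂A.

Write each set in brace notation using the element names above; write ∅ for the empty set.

opens ⊆ A: ∅, {0}; union → int = {0}
complement {1, 2}; its interior ∅; cl(A) = X∖∅ = {1, 2, 0}
boundary = {1, 2, 0} ∖ {0} = {1, 2}

{1, 2}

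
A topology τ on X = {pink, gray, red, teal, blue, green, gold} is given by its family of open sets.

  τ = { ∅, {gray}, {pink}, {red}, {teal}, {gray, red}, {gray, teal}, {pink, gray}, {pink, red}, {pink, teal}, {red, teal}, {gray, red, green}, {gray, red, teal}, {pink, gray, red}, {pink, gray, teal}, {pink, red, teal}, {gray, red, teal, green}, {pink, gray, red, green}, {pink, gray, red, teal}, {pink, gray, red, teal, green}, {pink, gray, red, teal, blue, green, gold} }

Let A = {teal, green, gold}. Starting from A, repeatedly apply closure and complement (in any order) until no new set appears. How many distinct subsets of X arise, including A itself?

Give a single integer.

cl via duality: int({pink, gray, red, blue}) = {pink, gray, red}, so X∖{pink, gray, red} = {teal, blue, green, gold}
Write k for closure, c for complement:
  1. A     = {teal, green, gold}
  2. kA    = {teal, blue, green, gold}
  3. cA    = {pink, gray, red, blue}
  4. ckA   = {pink, gray, red}
  5. kcA   = {pink, gray, red, blue, green, gold}
  6. ckcA  = {teal}
  7. kckcA = {teal, blue, gold}
  8. ckckcA = {pink, gray, red, green}
applying k or c yields no new set

8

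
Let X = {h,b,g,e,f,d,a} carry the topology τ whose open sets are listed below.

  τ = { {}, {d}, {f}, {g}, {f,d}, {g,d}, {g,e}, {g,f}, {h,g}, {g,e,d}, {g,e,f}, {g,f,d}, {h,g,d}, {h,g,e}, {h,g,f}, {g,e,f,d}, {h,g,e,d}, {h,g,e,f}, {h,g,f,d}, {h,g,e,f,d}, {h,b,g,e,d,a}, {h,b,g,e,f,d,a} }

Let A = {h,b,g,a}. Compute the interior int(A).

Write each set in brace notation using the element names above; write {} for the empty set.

{h,g}

interior: largest open inside A is {h,g} (from {}, {g}, {h,g})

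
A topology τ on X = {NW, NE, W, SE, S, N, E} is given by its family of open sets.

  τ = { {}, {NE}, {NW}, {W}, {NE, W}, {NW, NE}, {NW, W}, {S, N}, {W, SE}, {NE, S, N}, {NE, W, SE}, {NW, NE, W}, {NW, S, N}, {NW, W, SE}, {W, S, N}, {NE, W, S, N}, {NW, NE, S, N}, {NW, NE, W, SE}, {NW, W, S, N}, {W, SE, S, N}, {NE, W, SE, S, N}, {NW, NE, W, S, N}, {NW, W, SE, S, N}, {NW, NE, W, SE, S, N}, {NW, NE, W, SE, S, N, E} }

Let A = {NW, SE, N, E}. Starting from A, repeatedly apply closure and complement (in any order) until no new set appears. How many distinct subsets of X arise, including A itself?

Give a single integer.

X∖A={NE, W, S}, int(X∖A)={NE, W}, hence cl(A)={NW, SE, S, N, E}
Orbit (k=closure, c=complement):
  1. A     = {NW, SE, N, E}
  2. kA    = {NW, SE, S, N, E}
  3. cA    = {NE, W, S}
  4. ckA   = {NE, W}
  5. kcA   = {NE, W, SE, S, N, E}
  6. kckA  = {NE, W, SE, E}
  7. ckcA  = {NW}
  8. ckckA = {NW, S, N}
  9. kckcA = {NW, E}
  10. kckckA = {NW, S, N, E}
  11. ckckcA = {NE, W, SE, S, N}
  12. ckckckA = {NE, W, SE}
(closed under both — stop)

12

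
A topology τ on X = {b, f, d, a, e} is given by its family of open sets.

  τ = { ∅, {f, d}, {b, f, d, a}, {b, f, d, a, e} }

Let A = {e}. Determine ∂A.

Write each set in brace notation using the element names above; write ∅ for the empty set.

{e}

interior: largest open inside A is ∅ (from ∅)
cl via duality: int({b, f, d, a}) = {b, f, d, a}, so X∖{b, f, d, a} = {e}
cl∖int = {e}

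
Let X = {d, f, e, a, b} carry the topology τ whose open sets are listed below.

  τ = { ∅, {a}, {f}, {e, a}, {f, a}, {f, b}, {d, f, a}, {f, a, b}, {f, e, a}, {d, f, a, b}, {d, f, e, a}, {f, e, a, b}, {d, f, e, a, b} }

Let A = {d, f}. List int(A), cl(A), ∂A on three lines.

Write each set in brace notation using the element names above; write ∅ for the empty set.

int(A) = {f}
cl(A)  = {d, f, b}
∂A     = {d, b}

interior: largest open inside A is {f} (from ∅, {f})
cl via duality: int({e, a, b}) = {e, a}, so X∖{e, a} = {d, f, b}
cl∖int = {d, b}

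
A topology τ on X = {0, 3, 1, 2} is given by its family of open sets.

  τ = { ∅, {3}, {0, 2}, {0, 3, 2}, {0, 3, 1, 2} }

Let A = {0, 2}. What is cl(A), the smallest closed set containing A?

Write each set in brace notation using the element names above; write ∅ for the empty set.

{0, 1, 2}

X∖A={3, 1}, int(X∖A)={3}, hence cl(A)={0, 1, 2}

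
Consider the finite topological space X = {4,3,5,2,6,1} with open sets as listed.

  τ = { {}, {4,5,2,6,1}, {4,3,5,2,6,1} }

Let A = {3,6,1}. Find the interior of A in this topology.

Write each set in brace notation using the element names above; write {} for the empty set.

interior: largest open inside A is {} (from {})

{}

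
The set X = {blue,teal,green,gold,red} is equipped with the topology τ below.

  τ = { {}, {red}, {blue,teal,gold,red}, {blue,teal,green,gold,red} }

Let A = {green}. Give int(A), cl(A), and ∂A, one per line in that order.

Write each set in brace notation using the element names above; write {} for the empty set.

int(A) = {}
cl(A)  = {green}
∂A     = {green}

open subsets of A: {}; so int(A) = {}
closure: X∖int(X∖A) = X∖{blue,teal,gold,red} = {green}
∂A = {green} minus {} = {green}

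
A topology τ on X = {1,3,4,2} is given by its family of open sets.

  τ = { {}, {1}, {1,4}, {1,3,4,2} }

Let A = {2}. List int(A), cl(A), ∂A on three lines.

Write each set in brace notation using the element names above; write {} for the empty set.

int(A) = {}
cl(A)  = {3,2}
∂A     = {3,2}

interior: largest open inside A is {} (from {})
cl via duality: int({1,3,4}) = {1,4}, so X∖{1,4} = {3,2}
cl∖int = {3,2}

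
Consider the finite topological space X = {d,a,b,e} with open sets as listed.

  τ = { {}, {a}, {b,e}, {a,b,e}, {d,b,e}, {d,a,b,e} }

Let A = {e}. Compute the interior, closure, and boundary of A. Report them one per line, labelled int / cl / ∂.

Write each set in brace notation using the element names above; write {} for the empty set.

int(A) = {}
cl(A)  = {d,b,e}
∂A     = {d,b,e}

U open, U⊆A: {}. int(A) = ⋃ = {}
X∖A={d,a,b}, int(X∖A)={a}, hence cl(A)={d,b,e}
∂A: remove int from cl → {d,b,e}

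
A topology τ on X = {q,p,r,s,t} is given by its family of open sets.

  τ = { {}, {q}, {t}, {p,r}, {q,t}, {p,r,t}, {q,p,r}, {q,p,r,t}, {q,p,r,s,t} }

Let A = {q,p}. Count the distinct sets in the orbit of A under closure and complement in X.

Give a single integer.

closure: X∖int(X∖A) = X∖{t} = {q,p,r,s}
Let k=closure and c=complement:
  1. A     = {q,p}
  2. kA    = {q,p,r,s}
  3. cA    = {r,s,t}
  4. ckA   = {t}
  5. kcA   = {p,r,s,t}
  6. kckA  = {s,t}
  7. ckcA  = {q}
  8. ckckA = {q,p,r}
  9. kckcA = {q,s}
  10. ckckcA = {p,r,t}
— saturated at 10

10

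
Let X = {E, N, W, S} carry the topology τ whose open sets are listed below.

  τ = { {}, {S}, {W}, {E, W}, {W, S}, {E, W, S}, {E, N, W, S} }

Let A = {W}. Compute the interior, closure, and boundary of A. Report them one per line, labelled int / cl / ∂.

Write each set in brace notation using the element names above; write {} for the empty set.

int(A) = {W}
cl(A)  = {E, N, W}
∂A     = {E, N}

opens ⊆ A: {}, {W}; union → int = {W}
complement {E, N, S}; its interior {S}; cl(A) = X∖{S} = {E, N, W}
boundary = {E, N, W} ∖ {W} = {E, N}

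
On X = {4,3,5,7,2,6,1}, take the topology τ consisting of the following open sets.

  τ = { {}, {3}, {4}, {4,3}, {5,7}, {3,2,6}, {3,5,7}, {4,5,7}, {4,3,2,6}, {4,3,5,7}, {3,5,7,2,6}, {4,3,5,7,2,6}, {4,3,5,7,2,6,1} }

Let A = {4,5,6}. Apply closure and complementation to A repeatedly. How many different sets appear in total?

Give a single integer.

12

closure: X∖int(X∖A) = X∖{3} = {4,5,7,2,6,1}
Let k=closure and c=complement:
  1. A     = {4,5,6}
  2. kA    = {4,5,7,2,6,1}
  3. cA    = {3,7,2,1}
  4. ckA   = {3}
  5. kcA   = {3,5,7,2,6,1}
  6. kckA  = {3,2,6,1}
  7. ckcA  = {4}
  8. ckckA = {4,5,7}
  9. kckcA = {4,1}
  10. kckckA = {4,5,7,1}
  11. ckckcA = {3,5,7,2,6}
  12. ckckckA = {3,2,6}
— saturated at 12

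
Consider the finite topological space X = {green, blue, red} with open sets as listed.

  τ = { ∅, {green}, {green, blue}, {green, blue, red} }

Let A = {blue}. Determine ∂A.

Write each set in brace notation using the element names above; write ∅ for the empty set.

interior: largest open inside A is ∅ (from ∅)
cl via duality: int({green, red}) = {green}, so X∖{green} = {blue, red}
cl∖int = {blue, red}

{blue, red}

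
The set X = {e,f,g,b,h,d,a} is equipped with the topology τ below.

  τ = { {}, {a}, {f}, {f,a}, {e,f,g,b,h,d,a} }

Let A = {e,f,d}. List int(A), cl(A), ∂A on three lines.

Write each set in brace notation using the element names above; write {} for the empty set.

int(A) = {f}
cl(A)  = {e,f,g,b,h,d}
∂A     = {e,g,b,h,d}

opens ⊆ A: {}, {f}; union → int = {f}
complement {g,b,h,a}; its interior {a}; cl(A) = X∖{a} = {e,f,g,b,h,d}
boundary = {e,f,g,b,h,d} ∖ {f} = {e,g,b,h,d}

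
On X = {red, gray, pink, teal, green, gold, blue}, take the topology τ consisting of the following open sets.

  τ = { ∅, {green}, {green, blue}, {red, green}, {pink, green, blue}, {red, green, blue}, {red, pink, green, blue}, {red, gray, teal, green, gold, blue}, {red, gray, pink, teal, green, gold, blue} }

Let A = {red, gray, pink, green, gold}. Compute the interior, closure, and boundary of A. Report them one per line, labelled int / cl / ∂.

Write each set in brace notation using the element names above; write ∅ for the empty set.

interior: largest open inside A is {red, green} (from ∅, {green}, {red, green})
cl via duality: int({teal, blue}) = ∅, so X∖∅ = {red, gray, pink, teal, green, gold, blue}
cl∖int = {gray, pink, teal, gold, blue}

int(A) = {red, green}
cl(A)  = {red, gray, pink, teal, green, gold, blue}
∂A     = {gray, pink, teal, gold, blue}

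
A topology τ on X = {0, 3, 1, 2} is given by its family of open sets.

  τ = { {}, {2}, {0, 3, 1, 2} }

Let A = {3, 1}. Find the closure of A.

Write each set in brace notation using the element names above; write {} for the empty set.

{0, 3, 1}

cl via duality: int({0, 2}) = {2}, so X∖{2} = {0, 3, 1}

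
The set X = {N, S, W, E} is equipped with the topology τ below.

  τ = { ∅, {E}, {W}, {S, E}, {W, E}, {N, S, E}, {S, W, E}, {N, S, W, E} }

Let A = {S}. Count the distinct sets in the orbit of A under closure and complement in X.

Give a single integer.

6

closure: X∖int(X∖A) = X∖{W, E} = {N, S}
Let k=closure and c=complement:
  1. A     = {S}
  2. kA    = {N, S}
  3. cA    = {N, W, E}
  4. ckA   = {W, E}
  5. kcA   = {N, S, W, E}
  6. ckcA  = ∅
— saturated at 6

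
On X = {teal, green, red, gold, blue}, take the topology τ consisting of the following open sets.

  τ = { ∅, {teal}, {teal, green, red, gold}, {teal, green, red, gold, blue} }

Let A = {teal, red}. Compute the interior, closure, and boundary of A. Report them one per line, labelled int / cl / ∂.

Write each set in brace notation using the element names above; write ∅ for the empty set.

interior: largest open inside A is {teal} (from ∅, {teal})
cl via duality: int({green, gold, blue}) = ∅, so X∖∅ = {teal, green, red, gold, blue}
cl∖int = {green, red, gold, blue}

int(A) = {teal}
cl(A)  = {teal, green, red, gold, blue}
∂A     = {green, red, gold, blue}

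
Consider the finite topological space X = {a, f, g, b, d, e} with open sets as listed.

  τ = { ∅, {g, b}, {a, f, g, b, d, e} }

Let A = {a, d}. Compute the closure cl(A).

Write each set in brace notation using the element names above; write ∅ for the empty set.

X∖A={f, g, b, e}, int(X∖A)={g, b}, hence cl(A)={a, f, d, e}

{a, f, d, e}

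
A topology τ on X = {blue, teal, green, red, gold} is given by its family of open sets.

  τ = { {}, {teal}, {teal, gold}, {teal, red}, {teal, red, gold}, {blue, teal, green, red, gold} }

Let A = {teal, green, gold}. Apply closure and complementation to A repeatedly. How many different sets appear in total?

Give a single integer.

complement {blue, red}; its interior {}; cl(A) = X∖{} = {blue, teal, green, red, gold}
With k = closure, c = complement:
  1. A     = {teal, green, gold}
  2. kA    = {blue, teal, green, red, gold}
  3. cA    = {blue, red}
  4. ckA   = {}
  5. kcA   = {blue, green, red}
  6. ckcA  = {teal, gold}
k, c of each give nothing new

6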